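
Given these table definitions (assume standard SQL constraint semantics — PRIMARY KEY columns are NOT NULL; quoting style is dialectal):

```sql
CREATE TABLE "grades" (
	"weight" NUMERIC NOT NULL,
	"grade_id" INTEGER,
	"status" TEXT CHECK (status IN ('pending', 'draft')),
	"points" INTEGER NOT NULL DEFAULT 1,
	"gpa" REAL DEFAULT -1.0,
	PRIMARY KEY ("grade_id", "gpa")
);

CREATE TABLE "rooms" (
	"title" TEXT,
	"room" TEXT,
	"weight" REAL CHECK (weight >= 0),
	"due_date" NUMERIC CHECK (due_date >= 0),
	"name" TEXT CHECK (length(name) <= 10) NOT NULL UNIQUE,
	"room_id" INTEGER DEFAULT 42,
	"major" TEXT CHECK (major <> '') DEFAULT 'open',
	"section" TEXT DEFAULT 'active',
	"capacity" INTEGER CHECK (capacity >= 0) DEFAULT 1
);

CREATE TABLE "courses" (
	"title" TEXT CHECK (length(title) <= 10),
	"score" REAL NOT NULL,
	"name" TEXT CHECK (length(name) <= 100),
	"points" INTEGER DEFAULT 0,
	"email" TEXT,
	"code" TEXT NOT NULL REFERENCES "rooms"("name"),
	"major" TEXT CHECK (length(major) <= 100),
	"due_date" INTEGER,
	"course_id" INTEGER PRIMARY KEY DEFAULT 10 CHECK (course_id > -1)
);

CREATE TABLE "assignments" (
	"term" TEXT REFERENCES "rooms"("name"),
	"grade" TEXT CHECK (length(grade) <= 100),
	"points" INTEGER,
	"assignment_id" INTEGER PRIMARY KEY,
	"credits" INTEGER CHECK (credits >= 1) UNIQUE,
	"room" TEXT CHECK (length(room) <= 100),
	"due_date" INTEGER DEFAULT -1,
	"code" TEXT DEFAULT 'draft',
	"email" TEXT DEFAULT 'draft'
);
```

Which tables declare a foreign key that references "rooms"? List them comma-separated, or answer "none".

courses, assignments

- courses.code references rooms(name).
- assignments.term references rooms(name).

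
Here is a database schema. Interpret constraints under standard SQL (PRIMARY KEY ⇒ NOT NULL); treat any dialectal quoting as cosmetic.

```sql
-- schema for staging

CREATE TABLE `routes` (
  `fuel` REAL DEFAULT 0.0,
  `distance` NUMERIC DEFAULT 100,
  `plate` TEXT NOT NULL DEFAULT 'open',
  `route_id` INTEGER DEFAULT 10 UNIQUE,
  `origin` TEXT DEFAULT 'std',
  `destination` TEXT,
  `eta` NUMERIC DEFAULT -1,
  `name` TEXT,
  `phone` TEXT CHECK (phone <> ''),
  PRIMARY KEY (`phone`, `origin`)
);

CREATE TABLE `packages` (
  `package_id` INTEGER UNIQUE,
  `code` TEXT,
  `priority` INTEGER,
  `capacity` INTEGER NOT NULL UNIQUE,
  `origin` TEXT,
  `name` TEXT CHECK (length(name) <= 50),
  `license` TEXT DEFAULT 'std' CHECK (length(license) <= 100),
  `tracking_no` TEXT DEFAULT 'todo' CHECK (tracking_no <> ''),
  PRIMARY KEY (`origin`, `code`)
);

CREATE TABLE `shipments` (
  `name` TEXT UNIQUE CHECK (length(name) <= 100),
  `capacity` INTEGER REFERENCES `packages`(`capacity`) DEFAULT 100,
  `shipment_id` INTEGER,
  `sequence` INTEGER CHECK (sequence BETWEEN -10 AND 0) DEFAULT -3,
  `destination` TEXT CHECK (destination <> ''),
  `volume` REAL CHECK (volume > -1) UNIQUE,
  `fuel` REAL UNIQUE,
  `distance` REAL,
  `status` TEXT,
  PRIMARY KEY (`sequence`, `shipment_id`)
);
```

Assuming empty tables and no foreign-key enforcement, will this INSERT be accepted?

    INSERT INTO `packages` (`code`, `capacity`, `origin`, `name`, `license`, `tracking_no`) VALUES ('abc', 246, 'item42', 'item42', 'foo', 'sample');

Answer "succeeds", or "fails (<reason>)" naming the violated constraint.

succeeds

NOT NULL columns: capacity is supplied; code is supplied; origin is supplied.
CHECK constraints: 'item42' satisfies (length(name) <= 50); 'foo' satisfies (length(license) <= 100); 'sample' satisfies (tracking_no <> '').
No constraint is violated.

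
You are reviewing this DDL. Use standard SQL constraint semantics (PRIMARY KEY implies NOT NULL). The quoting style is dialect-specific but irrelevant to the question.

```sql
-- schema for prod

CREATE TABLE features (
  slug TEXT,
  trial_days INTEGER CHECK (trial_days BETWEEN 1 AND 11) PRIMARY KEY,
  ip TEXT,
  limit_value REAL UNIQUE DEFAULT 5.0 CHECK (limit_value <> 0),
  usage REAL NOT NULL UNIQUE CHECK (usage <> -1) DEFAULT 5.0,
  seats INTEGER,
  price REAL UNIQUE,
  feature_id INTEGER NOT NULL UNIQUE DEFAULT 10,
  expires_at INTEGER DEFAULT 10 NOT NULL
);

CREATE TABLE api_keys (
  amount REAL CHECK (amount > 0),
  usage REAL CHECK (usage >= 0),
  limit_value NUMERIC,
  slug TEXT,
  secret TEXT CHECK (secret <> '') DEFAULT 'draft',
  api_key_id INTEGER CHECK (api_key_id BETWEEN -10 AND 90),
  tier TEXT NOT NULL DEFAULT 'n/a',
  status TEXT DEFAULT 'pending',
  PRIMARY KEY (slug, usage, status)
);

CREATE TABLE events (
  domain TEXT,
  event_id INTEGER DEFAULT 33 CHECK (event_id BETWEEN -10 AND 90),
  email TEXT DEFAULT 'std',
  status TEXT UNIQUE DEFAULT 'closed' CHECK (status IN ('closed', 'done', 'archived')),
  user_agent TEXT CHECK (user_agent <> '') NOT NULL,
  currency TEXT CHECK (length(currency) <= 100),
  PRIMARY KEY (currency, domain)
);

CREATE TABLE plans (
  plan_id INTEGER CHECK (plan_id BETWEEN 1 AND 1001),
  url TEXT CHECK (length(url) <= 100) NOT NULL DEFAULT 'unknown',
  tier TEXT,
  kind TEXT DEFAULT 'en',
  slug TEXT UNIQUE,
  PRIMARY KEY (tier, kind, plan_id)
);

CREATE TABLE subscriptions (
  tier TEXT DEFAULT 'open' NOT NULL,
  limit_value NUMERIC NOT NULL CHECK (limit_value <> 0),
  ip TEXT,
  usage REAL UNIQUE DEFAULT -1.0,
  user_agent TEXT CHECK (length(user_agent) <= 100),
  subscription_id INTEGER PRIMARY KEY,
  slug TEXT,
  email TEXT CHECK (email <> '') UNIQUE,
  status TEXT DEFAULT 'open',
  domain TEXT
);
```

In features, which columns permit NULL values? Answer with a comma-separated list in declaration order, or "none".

- slug: no NOT NULL constraint applies → nullable.
- trial_days: part of the PRIMARY KEY, which implies NOT NULL → not nullable.
- ip: no NOT NULL constraint applies → nullable.
- limit_value: CHECK does not forbid NULL (a CHECK constraint passes when its expression is NULL) → nullable.
- usage: declared NOT NULL → not nullable.
- seats: no NOT NULL constraint applies → nullable.
- price: UNIQUE does not imply NOT NULL → nullable.
- feature_id: declared NOT NULL → not nullable.
- expires_at: declared NOT NULL → not nullable.

slug, ip, limit_value, seats, price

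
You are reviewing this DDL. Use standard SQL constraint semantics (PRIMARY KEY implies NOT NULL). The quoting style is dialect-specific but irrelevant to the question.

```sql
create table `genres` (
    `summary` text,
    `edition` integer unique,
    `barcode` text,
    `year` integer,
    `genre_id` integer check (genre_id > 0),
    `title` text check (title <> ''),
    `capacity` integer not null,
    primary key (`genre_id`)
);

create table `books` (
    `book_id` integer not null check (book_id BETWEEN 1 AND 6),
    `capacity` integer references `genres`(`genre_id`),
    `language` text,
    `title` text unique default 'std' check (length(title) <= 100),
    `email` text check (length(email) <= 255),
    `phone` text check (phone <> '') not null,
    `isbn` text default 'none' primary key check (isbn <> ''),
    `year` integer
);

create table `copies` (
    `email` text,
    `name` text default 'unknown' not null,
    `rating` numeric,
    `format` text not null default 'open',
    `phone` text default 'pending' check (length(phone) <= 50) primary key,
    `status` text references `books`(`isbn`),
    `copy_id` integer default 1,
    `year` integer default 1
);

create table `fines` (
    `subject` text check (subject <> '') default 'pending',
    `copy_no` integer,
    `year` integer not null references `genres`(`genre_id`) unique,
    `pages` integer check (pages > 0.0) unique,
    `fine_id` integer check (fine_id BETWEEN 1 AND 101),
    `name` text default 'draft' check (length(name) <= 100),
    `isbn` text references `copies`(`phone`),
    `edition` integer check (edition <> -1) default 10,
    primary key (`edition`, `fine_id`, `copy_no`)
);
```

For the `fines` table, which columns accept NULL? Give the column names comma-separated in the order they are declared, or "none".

subject, pages, name, isbn

- subject: CHECK does not forbid NULL (a CHECK constraint passes when its expression is NULL) → nullable.
- copy_no: part of the PRIMARY KEY, which implies NOT NULL → not nullable.
- year: declared NOT NULL → not nullable.
- pages: CHECK does not forbid NULL (a CHECK constraint passes when its expression is NULL) → nullable.
- fine_id: part of the PRIMARY KEY, which implies NOT NULL → not nullable.
- name: CHECK does not forbid NULL (a CHECK constraint passes when its expression is NULL) → nullable.
- isbn: a foreign key column may be NULL unless separately constrained → nullable.
- edition: part of the PRIMARY KEY, which implies NOT NULL → not nullable.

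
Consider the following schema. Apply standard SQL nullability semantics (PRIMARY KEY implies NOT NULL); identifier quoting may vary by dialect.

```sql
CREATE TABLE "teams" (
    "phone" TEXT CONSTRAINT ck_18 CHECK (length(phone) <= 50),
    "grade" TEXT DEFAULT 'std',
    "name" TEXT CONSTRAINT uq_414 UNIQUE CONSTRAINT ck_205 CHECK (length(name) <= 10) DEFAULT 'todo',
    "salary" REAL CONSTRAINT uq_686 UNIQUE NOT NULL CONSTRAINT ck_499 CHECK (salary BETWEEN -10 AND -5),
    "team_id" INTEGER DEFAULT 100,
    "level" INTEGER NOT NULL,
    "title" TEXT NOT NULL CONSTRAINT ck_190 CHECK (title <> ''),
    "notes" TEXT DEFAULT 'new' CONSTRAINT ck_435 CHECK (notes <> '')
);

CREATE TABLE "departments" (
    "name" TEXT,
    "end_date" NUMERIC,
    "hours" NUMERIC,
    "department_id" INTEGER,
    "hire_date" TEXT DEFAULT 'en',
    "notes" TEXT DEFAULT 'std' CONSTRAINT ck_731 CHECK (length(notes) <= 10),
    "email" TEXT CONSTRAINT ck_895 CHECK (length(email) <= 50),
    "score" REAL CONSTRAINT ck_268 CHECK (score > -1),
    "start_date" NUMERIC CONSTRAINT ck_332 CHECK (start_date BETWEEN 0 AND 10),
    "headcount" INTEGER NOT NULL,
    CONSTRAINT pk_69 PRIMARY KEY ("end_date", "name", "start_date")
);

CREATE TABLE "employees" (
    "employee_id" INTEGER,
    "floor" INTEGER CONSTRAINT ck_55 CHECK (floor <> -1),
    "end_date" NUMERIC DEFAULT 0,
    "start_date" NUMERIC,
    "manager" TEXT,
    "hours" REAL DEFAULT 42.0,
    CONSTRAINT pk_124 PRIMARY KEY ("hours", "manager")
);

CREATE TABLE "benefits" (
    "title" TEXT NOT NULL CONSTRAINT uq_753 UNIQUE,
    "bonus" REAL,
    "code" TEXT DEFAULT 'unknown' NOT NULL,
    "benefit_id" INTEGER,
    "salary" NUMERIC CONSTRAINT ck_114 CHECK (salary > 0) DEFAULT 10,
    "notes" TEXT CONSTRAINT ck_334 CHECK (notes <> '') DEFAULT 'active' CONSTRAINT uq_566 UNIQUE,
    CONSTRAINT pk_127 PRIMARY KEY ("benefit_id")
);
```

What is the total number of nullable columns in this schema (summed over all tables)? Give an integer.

teams: 5 nullable (phone, grade, name, team_id, notes — PK none and explicit NOT NULL columns excluded).
departments: 6 nullable (hours, department_id, hire_date, notes, email, score — PK (end_date, name, start_date) and explicit NOT NULL columns excluded).
employees: 4 nullable (employee_id, floor, end_date, start_date — PK (hours, manager) and explicit NOT NULL columns excluded).
benefits: 3 nullable (bonus, salary, notes — PK (benefit_id) and explicit NOT NULL columns excluded).
Total: 5 + 6 + 4 + 3 = 18.

18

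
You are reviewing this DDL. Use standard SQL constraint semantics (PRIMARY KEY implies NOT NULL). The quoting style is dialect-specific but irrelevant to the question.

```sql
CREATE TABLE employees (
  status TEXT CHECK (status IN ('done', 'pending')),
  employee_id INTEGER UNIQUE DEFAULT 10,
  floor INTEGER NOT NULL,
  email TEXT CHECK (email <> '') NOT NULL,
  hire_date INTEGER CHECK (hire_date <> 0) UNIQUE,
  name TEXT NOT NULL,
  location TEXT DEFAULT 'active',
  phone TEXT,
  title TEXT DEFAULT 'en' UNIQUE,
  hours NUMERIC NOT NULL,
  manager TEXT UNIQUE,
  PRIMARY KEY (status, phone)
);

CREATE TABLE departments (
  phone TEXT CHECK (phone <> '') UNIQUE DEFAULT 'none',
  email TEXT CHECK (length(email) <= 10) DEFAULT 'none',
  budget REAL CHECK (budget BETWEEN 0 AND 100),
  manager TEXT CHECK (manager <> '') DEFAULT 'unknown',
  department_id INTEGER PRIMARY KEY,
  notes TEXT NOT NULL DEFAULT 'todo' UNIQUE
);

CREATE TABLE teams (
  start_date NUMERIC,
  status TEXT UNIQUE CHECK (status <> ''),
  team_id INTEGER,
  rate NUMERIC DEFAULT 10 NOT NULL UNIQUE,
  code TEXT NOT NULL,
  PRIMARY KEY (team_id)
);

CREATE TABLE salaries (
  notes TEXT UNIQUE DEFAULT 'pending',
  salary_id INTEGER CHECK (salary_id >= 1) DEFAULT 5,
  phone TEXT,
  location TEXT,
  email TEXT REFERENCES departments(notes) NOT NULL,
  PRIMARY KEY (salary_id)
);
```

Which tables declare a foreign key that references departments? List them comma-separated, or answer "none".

salaries

- salaries.email references departments(notes).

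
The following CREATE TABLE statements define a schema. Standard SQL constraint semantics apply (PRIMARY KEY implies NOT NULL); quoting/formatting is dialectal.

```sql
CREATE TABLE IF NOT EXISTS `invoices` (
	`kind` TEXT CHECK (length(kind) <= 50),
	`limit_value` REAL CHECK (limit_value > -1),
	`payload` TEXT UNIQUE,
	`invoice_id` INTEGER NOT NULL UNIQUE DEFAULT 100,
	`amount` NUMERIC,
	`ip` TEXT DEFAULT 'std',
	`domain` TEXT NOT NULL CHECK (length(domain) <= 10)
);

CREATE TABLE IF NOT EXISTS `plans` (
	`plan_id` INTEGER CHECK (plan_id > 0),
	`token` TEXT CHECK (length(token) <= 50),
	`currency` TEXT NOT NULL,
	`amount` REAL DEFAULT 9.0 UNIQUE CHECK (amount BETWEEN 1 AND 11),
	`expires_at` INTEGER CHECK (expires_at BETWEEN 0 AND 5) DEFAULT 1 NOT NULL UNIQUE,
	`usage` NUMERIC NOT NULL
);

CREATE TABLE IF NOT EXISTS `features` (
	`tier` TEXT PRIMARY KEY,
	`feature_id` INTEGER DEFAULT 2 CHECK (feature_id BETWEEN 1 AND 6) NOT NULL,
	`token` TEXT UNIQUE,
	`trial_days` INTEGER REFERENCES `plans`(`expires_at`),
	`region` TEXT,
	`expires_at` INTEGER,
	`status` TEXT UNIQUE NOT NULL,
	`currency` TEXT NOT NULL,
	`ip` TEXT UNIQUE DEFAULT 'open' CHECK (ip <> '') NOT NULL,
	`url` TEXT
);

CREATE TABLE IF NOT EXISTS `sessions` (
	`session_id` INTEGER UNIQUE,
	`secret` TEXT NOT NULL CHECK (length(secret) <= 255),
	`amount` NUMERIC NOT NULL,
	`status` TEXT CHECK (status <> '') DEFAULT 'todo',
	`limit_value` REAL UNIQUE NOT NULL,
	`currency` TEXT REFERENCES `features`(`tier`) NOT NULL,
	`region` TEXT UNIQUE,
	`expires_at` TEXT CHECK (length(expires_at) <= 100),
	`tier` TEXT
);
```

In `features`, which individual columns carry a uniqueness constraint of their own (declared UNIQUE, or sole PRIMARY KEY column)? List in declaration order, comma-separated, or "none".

- tier: single-column PRIMARY KEY → unique.
- feature_id: no UNIQUE or single-column PK constraint.
- token: declared UNIQUE → unique.
- trial_days: no UNIQUE or single-column PK constraint.
- region: no UNIQUE or single-column PK constraint.
- expires_at: no UNIQUE or single-column PK constraint.
- status: declared UNIQUE → unique.
- currency: no UNIQUE or single-column PK constraint.
- ip: declared UNIQUE → unique.
- url: no UNIQUE or single-column PK constraint.

tier, token, status, ip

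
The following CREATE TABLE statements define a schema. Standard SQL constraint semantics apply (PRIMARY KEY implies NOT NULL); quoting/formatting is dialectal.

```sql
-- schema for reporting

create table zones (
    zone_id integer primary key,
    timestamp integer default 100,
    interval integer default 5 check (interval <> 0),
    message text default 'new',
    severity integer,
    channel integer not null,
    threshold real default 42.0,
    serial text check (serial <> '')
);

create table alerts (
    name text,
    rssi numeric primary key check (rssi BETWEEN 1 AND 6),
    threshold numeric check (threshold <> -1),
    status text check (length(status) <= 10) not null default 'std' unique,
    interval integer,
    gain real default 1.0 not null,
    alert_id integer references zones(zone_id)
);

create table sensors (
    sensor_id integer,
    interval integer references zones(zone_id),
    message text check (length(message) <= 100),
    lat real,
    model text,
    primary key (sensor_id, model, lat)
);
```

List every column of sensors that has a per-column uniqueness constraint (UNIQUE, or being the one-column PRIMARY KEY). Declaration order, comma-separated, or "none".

none

- sensor_id: part of a composite PRIMARY KEY — only the tuple is unique, not this column on its own.
- interval: no UNIQUE or single-column PK constraint.
- message: no UNIQUE or single-column PK constraint.
- lat: part of a composite PRIMARY KEY — only the tuple is unique, not this column on its own.
- model: part of a composite PRIMARY KEY — only the tuple is unique, not this column on its own.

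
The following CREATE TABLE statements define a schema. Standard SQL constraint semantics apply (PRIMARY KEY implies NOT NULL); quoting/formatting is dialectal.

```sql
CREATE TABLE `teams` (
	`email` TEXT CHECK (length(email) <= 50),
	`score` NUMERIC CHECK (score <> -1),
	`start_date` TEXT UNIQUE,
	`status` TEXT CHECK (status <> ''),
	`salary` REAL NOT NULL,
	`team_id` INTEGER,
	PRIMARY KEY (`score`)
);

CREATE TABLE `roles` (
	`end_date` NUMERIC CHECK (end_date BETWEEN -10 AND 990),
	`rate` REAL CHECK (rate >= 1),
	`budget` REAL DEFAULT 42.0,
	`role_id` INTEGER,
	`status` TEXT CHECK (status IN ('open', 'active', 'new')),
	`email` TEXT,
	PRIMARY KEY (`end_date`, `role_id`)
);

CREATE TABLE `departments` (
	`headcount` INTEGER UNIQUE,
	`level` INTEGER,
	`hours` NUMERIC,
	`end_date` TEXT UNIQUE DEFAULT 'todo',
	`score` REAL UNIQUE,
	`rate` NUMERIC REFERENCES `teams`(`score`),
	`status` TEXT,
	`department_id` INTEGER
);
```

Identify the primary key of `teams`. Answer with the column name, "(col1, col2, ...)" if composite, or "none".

score

score is declared PRIMARY KEY as a table-level PRIMARY KEY clause.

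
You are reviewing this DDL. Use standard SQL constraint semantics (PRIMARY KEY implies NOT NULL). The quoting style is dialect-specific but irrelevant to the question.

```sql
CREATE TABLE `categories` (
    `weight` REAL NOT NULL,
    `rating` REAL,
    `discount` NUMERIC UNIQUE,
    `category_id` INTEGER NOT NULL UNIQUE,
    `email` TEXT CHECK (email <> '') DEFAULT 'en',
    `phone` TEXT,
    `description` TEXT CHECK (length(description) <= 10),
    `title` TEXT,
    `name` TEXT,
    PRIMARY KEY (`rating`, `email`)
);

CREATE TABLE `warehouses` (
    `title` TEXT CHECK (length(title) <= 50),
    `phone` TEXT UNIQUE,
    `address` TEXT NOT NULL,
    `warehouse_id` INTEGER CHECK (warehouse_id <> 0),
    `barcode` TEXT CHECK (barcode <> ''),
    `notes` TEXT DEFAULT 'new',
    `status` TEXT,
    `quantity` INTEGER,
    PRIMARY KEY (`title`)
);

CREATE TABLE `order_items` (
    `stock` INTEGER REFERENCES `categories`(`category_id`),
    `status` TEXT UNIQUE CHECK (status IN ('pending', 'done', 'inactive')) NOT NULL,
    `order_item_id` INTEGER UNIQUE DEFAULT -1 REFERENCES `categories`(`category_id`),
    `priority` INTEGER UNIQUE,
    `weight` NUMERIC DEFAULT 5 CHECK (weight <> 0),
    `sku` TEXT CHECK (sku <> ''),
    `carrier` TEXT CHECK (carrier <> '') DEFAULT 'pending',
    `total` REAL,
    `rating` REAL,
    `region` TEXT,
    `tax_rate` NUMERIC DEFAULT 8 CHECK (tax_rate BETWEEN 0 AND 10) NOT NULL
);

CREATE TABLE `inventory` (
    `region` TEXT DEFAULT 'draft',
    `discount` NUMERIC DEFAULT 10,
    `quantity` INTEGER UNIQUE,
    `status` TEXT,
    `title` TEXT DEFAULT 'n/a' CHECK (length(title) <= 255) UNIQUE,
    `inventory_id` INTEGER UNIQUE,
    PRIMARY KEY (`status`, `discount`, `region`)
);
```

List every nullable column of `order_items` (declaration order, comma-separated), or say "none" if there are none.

stock, order_item_id, priority, weight, sku, carrier, total, rating, region

- stock: a foreign key column may be NULL unless separately constrained → nullable.
- status: declared NOT NULL → not nullable.
- order_item_id: a foreign key column may be NULL unless separately constrained → nullable.
- priority: UNIQUE does not imply NOT NULL → nullable.
- weight: CHECK does not forbid NULL (a CHECK constraint passes when its expression is NULL) → nullable.
- sku: CHECK does not forbid NULL (a CHECK constraint passes when its expression is NULL) → nullable.
- carrier: CHECK does not forbid NULL (a CHECK constraint passes when its expression is NULL) → nullable.
- total: no NOT NULL constraint applies → nullable.
- rating: no NOT NULL constraint applies → nullable.
- region: no NOT NULL constraint applies → nullable.
- tax_rate: declared NOT NULL → not nullable.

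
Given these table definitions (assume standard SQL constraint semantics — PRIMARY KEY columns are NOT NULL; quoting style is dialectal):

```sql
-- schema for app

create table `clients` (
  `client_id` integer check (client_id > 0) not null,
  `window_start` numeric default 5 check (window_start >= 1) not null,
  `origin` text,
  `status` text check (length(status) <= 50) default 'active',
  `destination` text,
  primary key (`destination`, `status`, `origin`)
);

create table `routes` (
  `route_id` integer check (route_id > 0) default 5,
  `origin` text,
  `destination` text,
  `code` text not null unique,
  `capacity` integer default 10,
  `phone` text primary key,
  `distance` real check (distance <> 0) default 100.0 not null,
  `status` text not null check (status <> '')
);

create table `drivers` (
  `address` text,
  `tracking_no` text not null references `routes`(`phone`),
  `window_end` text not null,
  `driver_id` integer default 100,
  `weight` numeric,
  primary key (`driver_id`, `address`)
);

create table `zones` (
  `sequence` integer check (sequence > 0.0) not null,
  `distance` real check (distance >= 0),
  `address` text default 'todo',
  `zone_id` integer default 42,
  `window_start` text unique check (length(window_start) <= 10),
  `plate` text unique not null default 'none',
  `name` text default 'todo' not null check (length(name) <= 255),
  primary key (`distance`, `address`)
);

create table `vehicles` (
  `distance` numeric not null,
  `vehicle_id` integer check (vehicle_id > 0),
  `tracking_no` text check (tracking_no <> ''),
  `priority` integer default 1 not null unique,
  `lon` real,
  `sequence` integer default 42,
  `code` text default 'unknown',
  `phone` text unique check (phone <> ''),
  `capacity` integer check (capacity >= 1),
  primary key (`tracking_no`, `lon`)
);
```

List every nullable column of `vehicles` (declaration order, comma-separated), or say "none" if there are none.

- distance: declared NOT NULL → not nullable.
- vehicle_id: CHECK does not forbid NULL (a CHECK constraint passes when its expression is NULL) → nullable.
- tracking_no: part of the PRIMARY KEY, which implies NOT NULL → not nullable.
- priority: declared NOT NULL → not nullable.
- lon: part of the PRIMARY KEY, which implies NOT NULL → not nullable.
- sequence: DEFAULT only fills an omitted column; an explicit NULL is still allowed → nullable.
- code: DEFAULT only fills an omitted column; an explicit NULL is still allowed → nullable.
- phone: CHECK does not forbid NULL (a CHECK constraint passes when its expression is NULL) → nullable.
- capacity: CHECK does not forbid NULL (a CHECK constraint passes when its expression is NULL) → nullable.

vehicle_id, sequence, code, phone, capacity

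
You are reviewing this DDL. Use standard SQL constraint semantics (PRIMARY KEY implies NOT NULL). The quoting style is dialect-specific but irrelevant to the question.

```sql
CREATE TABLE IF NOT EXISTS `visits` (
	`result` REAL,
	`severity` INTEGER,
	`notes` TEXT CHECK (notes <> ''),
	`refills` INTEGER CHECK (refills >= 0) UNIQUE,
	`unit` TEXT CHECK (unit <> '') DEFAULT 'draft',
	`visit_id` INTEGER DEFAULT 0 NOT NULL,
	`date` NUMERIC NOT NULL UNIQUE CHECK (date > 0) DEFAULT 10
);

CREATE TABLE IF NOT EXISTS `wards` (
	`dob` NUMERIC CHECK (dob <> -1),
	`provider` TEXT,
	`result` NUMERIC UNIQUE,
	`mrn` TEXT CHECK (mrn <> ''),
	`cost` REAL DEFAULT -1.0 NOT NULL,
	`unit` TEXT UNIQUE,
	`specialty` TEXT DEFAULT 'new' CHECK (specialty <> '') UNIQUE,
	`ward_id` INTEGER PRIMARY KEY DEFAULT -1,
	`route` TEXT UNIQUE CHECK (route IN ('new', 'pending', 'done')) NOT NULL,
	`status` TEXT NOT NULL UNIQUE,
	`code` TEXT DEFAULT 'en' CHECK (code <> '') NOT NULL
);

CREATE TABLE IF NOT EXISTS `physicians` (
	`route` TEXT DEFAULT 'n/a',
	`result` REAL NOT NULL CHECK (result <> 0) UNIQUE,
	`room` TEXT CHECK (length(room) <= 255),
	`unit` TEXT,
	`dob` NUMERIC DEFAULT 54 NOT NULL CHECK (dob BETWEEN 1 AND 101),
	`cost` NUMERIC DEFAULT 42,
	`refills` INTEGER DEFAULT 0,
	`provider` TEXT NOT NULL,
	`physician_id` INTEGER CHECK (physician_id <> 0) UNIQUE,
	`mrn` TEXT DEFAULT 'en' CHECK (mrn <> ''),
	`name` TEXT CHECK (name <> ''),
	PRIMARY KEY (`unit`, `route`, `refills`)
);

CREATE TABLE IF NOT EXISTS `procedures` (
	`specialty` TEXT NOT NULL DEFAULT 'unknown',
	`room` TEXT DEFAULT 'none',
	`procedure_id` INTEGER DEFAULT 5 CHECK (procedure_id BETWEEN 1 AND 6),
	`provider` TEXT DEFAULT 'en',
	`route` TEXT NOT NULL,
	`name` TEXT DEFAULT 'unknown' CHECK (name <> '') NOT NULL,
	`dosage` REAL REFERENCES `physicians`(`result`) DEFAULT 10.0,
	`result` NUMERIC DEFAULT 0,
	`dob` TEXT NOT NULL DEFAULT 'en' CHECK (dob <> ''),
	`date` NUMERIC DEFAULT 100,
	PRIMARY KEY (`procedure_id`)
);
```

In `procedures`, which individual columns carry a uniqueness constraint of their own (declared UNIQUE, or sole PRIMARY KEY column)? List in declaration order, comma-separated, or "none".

procedure_id

- specialty: no UNIQUE or single-column PK constraint.
- room: no UNIQUE or single-column PK constraint.
- procedure_id: single-column PRIMARY KEY → unique.
- provider: no UNIQUE or single-column PK constraint.
- route: no UNIQUE or single-column PK constraint.
- name: no UNIQUE or single-column PK constraint.
- dosage: no UNIQUE or single-column PK constraint.
- result: no UNIQUE or single-column PK constraint.
- dob: no UNIQUE or single-column PK constraint.
- date: no UNIQUE or single-column PK constraint.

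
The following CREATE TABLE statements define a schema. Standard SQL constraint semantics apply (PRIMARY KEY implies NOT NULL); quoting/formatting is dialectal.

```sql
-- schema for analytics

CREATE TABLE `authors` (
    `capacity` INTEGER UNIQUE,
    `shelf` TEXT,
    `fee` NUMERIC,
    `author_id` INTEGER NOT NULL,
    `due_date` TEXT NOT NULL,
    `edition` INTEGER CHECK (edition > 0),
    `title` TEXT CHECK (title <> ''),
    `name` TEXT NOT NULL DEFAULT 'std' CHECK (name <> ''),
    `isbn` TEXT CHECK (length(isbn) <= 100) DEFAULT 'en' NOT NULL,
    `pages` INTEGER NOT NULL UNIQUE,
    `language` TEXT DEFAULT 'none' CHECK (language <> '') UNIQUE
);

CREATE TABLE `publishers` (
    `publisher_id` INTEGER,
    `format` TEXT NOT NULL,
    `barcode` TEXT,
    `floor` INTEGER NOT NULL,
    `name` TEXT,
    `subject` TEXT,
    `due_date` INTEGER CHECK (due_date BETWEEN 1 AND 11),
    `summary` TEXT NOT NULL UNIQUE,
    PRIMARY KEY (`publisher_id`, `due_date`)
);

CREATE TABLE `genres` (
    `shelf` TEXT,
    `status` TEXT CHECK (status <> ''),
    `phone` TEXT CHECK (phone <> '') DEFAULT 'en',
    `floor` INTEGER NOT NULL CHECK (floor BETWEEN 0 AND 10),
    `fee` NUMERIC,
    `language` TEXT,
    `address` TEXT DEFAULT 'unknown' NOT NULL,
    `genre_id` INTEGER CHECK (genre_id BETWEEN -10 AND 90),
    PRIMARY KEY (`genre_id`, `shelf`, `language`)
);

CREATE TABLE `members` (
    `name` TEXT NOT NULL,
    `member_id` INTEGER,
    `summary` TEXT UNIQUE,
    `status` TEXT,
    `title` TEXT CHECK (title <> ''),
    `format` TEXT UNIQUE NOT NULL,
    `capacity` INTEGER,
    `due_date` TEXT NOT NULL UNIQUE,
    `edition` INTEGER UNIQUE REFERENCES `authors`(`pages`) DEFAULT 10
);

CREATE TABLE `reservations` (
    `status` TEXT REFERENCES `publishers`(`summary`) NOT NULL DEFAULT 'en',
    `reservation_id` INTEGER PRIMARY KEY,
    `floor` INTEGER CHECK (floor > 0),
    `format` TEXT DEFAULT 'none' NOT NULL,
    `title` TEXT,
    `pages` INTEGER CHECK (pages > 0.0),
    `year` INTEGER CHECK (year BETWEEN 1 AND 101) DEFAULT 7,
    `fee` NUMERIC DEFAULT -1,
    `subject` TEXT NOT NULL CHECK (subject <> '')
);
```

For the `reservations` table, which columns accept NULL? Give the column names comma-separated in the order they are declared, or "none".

- status: declared NOT NULL → not nullable.
- reservation_id: part of the PRIMARY KEY, which implies NOT NULL → not nullable.
- floor: CHECK does not forbid NULL (a CHECK constraint passes when its expression is NULL) → nullable.
- format: declared NOT NULL → not nullable.
- title: no NOT NULL constraint applies → nullable.
- pages: CHECK does not forbid NULL (a CHECK constraint passes when its expression is NULL) → nullable.
- year: CHECK does not forbid NULL (a CHECK constraint passes when its expression is NULL) → nullable.
- fee: DEFAULT only fills an omitted column; an explicit NULL is still allowed → nullable.
- subject: declared NOT NULL → not nullable.

floor, title, pages, year, fee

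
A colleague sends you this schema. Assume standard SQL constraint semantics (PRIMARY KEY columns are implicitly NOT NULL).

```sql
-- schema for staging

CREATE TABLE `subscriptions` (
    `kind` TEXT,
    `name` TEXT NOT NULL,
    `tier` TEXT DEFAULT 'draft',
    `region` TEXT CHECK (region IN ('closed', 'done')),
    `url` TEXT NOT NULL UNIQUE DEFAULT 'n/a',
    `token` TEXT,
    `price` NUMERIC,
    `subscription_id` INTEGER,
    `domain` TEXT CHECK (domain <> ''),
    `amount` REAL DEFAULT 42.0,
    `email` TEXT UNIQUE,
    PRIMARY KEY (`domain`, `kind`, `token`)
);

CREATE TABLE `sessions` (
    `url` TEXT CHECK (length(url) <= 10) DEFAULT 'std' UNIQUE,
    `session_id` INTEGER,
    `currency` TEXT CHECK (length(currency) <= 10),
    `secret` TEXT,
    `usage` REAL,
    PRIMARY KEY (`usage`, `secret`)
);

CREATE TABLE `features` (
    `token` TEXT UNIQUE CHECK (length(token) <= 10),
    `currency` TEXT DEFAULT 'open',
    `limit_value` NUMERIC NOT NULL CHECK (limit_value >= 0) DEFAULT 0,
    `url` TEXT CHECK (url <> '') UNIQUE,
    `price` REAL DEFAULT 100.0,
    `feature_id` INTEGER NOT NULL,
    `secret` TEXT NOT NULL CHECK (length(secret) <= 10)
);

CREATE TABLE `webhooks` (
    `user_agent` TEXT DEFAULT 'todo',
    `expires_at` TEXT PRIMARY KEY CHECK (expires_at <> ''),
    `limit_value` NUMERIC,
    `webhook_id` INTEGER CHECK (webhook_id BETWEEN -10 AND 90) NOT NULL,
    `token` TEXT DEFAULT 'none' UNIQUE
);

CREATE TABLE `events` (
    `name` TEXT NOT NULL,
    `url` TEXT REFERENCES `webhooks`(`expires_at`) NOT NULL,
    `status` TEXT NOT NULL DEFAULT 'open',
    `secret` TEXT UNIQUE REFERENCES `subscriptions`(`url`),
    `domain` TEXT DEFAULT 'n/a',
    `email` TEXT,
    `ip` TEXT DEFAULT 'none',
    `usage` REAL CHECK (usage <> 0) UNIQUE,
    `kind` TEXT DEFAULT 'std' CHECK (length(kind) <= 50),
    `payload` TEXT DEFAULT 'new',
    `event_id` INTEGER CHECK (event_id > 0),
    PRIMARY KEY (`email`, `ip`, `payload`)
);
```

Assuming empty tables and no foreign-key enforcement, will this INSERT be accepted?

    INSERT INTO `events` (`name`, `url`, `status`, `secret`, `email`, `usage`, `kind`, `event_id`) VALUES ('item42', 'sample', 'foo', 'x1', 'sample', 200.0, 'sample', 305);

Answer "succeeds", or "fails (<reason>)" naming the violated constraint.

NOT NULL columns: email is supplied; ip defaults to 'none'; name is supplied; payload defaults to 'new'; status is supplied; url is supplied.
CHECK constraints: 200.0 satisfies (usage <> 0); 'sample' satisfies (length(kind) <= 50); 305 satisfies (event_id > 0).
No constraint is violated.

succeeds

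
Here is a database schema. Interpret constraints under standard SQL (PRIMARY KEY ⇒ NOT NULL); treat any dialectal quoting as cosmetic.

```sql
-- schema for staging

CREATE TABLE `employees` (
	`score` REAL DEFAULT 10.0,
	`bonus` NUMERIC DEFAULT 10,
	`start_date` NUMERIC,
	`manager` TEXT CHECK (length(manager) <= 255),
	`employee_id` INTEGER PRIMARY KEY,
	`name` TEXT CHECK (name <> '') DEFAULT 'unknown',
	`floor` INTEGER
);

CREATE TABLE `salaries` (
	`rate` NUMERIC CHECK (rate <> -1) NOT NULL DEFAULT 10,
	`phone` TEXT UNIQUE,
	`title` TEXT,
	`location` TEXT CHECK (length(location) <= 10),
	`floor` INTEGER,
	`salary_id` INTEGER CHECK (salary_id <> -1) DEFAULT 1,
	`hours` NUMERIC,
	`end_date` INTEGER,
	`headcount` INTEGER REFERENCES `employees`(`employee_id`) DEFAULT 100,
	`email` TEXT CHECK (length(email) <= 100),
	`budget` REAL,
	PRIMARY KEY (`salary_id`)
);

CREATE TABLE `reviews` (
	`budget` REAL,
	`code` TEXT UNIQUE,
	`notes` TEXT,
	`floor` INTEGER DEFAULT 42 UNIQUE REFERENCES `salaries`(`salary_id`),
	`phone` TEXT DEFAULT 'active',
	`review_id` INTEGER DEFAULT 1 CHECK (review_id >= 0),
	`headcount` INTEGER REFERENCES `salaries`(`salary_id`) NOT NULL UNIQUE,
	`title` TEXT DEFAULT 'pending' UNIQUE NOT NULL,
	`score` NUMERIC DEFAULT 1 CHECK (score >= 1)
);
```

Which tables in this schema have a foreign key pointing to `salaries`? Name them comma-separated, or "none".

- reviews.floor references salaries(salary_id).
- reviews.headcount references salaries(salary_id).

reviews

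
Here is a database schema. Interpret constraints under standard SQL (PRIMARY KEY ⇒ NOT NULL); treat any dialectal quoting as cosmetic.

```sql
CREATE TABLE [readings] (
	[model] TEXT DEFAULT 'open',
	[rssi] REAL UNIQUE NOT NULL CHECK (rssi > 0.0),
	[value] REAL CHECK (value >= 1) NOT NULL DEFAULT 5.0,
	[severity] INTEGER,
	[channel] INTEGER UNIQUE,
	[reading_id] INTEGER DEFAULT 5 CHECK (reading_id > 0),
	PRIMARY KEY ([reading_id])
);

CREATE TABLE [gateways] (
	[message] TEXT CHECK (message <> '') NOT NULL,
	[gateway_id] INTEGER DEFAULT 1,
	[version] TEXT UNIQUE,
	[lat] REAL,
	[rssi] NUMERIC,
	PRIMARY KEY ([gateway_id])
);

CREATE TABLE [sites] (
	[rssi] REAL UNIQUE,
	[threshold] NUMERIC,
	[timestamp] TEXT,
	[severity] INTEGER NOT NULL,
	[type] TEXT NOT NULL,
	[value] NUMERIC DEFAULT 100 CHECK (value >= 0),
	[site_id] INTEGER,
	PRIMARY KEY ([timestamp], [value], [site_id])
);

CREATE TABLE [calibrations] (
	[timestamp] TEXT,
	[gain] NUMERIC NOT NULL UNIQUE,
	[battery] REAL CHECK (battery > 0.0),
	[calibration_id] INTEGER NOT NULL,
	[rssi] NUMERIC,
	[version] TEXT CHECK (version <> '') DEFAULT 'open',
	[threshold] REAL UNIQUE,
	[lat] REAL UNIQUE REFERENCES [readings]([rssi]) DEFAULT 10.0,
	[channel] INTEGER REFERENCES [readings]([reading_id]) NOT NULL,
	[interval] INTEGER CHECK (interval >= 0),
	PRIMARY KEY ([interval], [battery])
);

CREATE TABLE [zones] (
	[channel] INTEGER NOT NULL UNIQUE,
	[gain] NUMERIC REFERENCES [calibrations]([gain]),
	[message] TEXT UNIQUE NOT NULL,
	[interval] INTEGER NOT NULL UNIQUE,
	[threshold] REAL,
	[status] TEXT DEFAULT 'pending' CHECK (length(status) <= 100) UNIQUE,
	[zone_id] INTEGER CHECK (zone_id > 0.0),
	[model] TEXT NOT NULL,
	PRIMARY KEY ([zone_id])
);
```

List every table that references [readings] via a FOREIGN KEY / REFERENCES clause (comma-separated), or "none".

calibrations

- calibrations.lat references readings(rssi).
- calibrations.channel references readings(reading_id).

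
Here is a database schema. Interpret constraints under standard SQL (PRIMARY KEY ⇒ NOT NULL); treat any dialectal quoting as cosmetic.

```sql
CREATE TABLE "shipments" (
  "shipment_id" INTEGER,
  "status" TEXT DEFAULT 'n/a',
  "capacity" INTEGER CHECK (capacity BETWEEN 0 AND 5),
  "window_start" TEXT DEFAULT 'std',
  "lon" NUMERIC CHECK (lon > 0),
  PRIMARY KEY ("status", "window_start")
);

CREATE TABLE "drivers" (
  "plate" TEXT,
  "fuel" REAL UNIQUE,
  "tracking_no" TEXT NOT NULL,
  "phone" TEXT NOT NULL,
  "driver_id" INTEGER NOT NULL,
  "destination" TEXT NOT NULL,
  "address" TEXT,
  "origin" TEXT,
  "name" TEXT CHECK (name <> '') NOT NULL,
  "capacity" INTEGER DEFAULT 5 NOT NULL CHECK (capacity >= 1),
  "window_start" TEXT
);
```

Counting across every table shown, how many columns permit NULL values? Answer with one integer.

shipments: 3 nullable (shipment_id, capacity, lon — PK (status, window_start) and explicit NOT NULL columns excluded).
drivers: 5 nullable (plate, fuel, address, origin, window_start — PK none and explicit NOT NULL columns excluded).
Total: 3 + 5 = 8.

8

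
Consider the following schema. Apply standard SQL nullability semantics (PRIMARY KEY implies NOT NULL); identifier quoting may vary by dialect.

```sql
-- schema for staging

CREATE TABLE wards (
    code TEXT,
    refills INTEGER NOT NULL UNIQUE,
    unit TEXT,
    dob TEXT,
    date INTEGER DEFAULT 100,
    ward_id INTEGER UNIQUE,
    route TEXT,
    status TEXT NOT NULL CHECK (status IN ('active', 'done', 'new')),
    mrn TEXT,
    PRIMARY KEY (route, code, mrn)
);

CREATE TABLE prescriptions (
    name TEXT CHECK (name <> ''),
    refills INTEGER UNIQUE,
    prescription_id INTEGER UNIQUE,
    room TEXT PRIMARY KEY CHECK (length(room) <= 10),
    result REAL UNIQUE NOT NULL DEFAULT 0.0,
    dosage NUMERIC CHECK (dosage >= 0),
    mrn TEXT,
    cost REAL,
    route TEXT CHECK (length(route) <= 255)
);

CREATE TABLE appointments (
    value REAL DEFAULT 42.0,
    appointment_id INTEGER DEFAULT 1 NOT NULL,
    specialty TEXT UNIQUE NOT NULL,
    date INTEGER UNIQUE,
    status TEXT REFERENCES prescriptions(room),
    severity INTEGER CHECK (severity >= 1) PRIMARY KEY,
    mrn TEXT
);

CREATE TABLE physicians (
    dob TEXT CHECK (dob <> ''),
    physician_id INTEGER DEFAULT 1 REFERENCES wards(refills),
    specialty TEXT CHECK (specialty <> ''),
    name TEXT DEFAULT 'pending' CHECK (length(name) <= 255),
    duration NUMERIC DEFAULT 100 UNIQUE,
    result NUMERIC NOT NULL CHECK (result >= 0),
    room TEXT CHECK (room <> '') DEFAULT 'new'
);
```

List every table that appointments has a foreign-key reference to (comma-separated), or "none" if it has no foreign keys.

- status REFERENCES prescriptions(room).

prescriptions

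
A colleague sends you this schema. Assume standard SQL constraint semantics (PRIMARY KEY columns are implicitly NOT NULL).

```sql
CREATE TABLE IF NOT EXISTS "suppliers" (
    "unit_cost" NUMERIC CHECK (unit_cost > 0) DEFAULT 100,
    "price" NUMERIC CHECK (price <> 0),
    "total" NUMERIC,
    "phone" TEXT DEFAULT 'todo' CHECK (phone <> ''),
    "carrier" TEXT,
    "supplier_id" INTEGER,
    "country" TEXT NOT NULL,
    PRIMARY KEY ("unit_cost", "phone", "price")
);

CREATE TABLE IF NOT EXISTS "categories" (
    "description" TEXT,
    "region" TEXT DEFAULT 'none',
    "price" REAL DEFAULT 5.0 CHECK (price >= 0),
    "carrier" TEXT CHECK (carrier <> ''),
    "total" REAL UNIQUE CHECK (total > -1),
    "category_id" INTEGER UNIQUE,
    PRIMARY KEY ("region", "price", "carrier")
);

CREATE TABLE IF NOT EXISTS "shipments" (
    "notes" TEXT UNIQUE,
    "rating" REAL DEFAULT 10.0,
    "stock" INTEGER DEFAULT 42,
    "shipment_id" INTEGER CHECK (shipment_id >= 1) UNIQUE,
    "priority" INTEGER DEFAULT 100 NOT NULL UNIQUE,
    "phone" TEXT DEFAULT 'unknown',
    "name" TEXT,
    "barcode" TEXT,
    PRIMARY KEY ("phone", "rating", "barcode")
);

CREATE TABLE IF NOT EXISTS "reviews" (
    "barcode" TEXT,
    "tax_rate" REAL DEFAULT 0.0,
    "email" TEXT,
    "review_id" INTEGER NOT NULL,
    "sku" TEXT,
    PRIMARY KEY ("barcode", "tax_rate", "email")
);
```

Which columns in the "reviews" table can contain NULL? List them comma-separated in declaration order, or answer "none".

- barcode: part of the PRIMARY KEY, which implies NOT NULL → not nullable.
- tax_rate: part of the PRIMARY KEY, which implies NOT NULL → not nullable.
- email: part of the PRIMARY KEY, which implies NOT NULL → not nullable.
- review_id: declared NOT NULL → not nullable.
- sku: no NOT NULL constraint applies → nullable.

sku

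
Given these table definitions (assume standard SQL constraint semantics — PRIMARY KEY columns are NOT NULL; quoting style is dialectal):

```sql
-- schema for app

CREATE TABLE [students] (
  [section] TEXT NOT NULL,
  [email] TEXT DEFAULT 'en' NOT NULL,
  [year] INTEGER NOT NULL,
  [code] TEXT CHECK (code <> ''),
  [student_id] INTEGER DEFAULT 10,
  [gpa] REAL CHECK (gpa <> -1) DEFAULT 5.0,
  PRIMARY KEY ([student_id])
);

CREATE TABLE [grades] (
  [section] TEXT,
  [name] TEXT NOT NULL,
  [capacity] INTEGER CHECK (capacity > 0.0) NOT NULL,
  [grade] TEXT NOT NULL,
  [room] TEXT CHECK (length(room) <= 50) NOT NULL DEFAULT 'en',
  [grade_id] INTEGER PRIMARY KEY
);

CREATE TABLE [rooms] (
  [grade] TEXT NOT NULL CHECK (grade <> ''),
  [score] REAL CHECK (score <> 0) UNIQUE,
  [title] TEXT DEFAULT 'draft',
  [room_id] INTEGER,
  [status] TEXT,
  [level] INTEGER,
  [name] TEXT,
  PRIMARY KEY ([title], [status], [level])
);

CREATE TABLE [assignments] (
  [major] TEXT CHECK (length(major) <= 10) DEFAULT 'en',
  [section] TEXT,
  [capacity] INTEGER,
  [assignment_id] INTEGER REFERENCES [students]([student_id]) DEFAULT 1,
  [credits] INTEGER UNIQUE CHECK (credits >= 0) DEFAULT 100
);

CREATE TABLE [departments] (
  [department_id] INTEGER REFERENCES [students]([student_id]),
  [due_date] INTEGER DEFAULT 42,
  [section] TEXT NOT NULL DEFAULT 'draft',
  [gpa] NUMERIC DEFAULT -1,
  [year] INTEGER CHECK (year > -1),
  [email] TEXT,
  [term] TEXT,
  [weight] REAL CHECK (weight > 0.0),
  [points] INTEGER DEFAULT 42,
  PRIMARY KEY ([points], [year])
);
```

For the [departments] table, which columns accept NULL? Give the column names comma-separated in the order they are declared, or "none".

department_id, due_date, gpa, email, term, weight

- department_id: a foreign key column may be NULL unless separately constrained → nullable.
- due_date: DEFAULT only fills an omitted column; an explicit NULL is still allowed → nullable.
- section: declared NOT NULL → not nullable.
- gpa: DEFAULT only fills an omitted column; an explicit NULL is still allowed → nullable.
- year: part of the PRIMARY KEY, which implies NOT NULL → not nullable.
- email: no NOT NULL constraint applies → nullable.
- term: no NOT NULL constraint applies → nullable.
- weight: CHECK does not forbid NULL (a CHECK constraint passes when its expression is NULL) → nullable.
- points: part of the PRIMARY KEY, which implies NOT NULL → not nullable.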